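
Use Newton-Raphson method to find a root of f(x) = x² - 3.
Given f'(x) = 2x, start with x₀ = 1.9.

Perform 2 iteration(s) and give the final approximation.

f(x) = x² - 3
f'(x) = 2x
x₀ = 1.9

Newton-Raphson formula: x_{n+1} = x_n - f(x_n)/f'(x_n)

Iteration 1:
  f(1.900000) = 0.610000
  f'(1.900000) = 3.800000
  x_1 = 1.900000 - 0.610000/3.800000 = 1.739474
Iteration 2:
  f(1.739474) = 0.025769
  f'(1.739474) = 3.478947
  x_2 = 1.739474 - 0.025769/3.478947 = 1.732067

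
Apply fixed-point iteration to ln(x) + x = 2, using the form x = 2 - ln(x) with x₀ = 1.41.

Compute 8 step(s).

Equation: ln(x) + x = 2
Fixed-point form: x = 2 - ln(x)
x₀ = 1.41

x_1 = g(1.410000) = 1.656410
x_2 = g(1.656410) = 1.495347
x_3 = g(1.495347) = 1.597642
x_4 = g(1.597642) = 1.531471
x_5 = g(1.531471) = 1.573771
x_6 = g(1.573771) = 1.546525
x_7 = g(1.546525) = 1.563989
x_8 = g(1.563989) = 1.552760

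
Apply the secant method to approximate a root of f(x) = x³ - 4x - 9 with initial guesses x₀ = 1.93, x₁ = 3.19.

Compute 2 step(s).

f(x) = x³ - 4x - 9
x₀ = 1.93, x₁ = 3.19

Secant formula: x_{n+1} = x_n - f(x_n)(x_n - x_{n-1})/(f(x_n) - f(x_{n-1}))

Iteration 1:
  f(1.930000) = -9.530943
  f(3.190000) = 10.701759
  x_2 = 3.190000 - 10.701759×(3.190000 - 1.930000)/(10.701759 - (-9.530943))
       = 2.523543
Iteration 2:
  f(3.190000) = 10.701759
  f(2.523543) = -3.023564
  x_3 = 2.523543 - (-3.023564)×(2.523543 - 3.190000)/(-3.023564 - 10.701759)
       = 2.670358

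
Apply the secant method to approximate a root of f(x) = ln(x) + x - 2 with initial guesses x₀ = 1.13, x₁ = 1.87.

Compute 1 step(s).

f(x) = ln(x) + x - 2
x₀ = 1.13, x₁ = 1.87

Secant formula: x_{n+1} = x_n - f(x_n)(x_n - x_{n-1})/(f(x_n) - f(x_{n-1}))

Iteration 1:
  f(1.130000) = -0.747782
  f(1.870000) = 0.495938
  x_2 = 1.870000 - 0.495938×(1.870000 - 1.130000)/(0.495938 - (-0.747782))
       = 1.574922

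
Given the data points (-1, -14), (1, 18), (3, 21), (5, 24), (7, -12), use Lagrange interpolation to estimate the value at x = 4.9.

Lagrange interpolation formula:
P(x) = Σ yᵢ × Lᵢ(x)
where Lᵢ(x) = Π_{j≠i} (x - xⱼ)/(xᵢ - xⱼ)

L_0(4.9) = (4.9 - 1)/(-1 - 1) × (4.9 - 3)/(-1 - 3) × (4.9 - 5)/(-1 - 5) × (4.9 - 7)/(-1 - 7) = 0.004052
L_1(4.9) = (4.9 - (-1))/(1 - (-1)) × (4.9 - 3)/(1 - 3) × (4.9 - 5)/(1 - 5) × (4.9 - 7)/(1 - 7) = -0.024522
L_2(4.9) = (4.9 - (-1))/(3 - (-1)) × (4.9 - 1)/(3 - 1) × (4.9 - 5)/(3 - 5) × (4.9 - 7)/(3 - 7) = 0.075502
L_3(4.9) = (4.9 - (-1))/(5 - (-1)) × (4.9 - 1)/(5 - 1) × (4.9 - 3)/(5 - 3) × (4.9 - 7)/(5 - 7) = 0.956353
L_4(4.9) = (4.9 - (-1))/(7 - (-1)) × (4.9 - 1)/(7 - 1) × (4.9 - 3)/(7 - 3) × (4.9 - 5)/(7 - 5) = -0.011385

P(4.9) = (-14)×L_0(4.9) + 18×L_1(4.9) + 21×L_2(4.9) + 24×L_3(4.9) + (-12)×L_4(4.9)
P(4.9) = 24.176503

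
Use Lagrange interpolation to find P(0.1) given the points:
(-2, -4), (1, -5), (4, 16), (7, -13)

Lagrange interpolation formula:
P(x) = Σ yᵢ × Lᵢ(x)
where Lᵢ(x) = Π_{j≠i} (x - xⱼ)/(xᵢ - xⱼ)

L_0(0.1) = (0.1 - 1)/(-2 - 1) × (0.1 - 4)/(-2 - 4) × (0.1 - 7)/(-2 - 7) = 0.149500
L_1(0.1) = (0.1 - (-2))/(1 - (-2)) × (0.1 - 4)/(1 - 4) × (0.1 - 7)/(1 - 7) = 1.046500
L_2(0.1) = (0.1 - (-2))/(4 - (-2)) × (0.1 - 1)/(4 - 1) × (0.1 - 7)/(4 - 7) = -0.241500
L_3(0.1) = (0.1 - (-2))/(7 - (-2)) × (0.1 - 1)/(7 - 1) × (0.1 - 4)/(7 - 4) = 0.045500

P(0.1) = (-4)×L_0(0.1) + (-5)×L_1(0.1) + 16×L_2(0.1) + (-13)×L_3(0.1)
P(0.1) = -10.286000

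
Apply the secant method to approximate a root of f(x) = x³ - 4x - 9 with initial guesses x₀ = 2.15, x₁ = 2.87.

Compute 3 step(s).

f(x) = x³ - 4x - 9
x₀ = 2.15, x₁ = 2.87

Secant formula: x_{n+1} = x_n - f(x_n)(x_n - x_{n-1})/(f(x_n) - f(x_{n-1}))

Iteration 1:
  f(2.150000) = -7.661625
  f(2.870000) = 3.159903
  x_2 = 2.870000 - 3.159903×(2.870000 - 2.150000)/(3.159903 - (-7.661625))
       = 2.659759
Iteration 2:
  f(2.870000) = 3.159903
  f(2.659759) = -0.823057
  x_3 = 2.659759 - (-0.823057)×(2.659759 - 2.870000)/(-0.823057 - 3.159903)
       = 2.703204
Iteration 3:
  f(2.659759) = -0.823057
  f(2.703204) = -0.059660
  x_4 = 2.703204 - (-0.059660)×(2.703204 - 2.659759)/(-0.059660 - (-0.823057))
       = 2.706599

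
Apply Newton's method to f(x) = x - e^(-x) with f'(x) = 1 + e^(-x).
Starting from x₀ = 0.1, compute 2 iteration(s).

f(x) = x - e^(-x)
f'(x) = 1 + e^(-x)
x₀ = 0.1

Newton-Raphson formula: x_{n+1} = x_n - f(x_n)/f'(x_n)

Iteration 1:
  f(0.100000) = -0.804837
  f'(0.100000) = 1.904837
  x_1 = 0.100000 - (-0.804837)/1.904837 = 0.522523
Iteration 2:
  f(0.522523) = -0.070500
  f'(0.522523) = 1.593023
  x_2 = 0.522523 - (-0.070500)/1.593023 = 0.566778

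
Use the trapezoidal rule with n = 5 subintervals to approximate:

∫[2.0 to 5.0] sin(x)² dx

f(x) = sin(x)²
a = 2.0, b = 5.0, n = 5
h = (b - a)/n = 0.600000

Trapezoidal rule: (h/2)[f(x₀) + 2f(x₁) + 2f(x₂) + ... + f(xₙ)]

x_0 = 2.0000, f(x_0) = 0.826822, coefficient = 1
x_1 = 2.6000, f(x_1) = 0.265742, coefficient = 2
x_2 = 3.2000, f(x_2) = 0.003408, coefficient = 2
x_3 = 3.8000, f(x_3) = 0.374370, coefficient = 2
x_4 = 4.4000, f(x_4) = 0.905547, coefficient = 2
x_5 = 5.0000, f(x_5) = 0.919536, coefficient = 1

I ≈ (0.600000/2) × 4.844489 = 1.453347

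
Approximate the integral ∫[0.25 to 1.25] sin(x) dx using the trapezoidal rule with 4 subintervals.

f(x) = sin(x)
a = 0.25, b = 1.25, n = 4
h = (b - a)/n = 0.250000

Trapezoidal rule: (h/2)[f(x₀) + 2f(x₁) + 2f(x₂) + ... + f(xₙ)]

x_0 = 0.2500, f(x_0) = 0.247404, coefficient = 1
x_1 = 0.5000, f(x_1) = 0.479426, coefficient = 2
x_2 = 0.7500, f(x_2) = 0.681639, coefficient = 2
x_3 = 1.0000, f(x_3) = 0.841471, coefficient = 2
x_4 = 1.2500, f(x_4) = 0.948985, coefficient = 1

I ≈ (0.250000/2) × 5.201459 = 0.650182
Exact value: 0.653590
Error: 0.003408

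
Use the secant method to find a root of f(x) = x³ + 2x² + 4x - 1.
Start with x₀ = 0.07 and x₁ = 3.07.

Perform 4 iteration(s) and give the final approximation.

f(x) = x³ + 2x² + 4x - 1
x₀ = 0.07, x₁ = 3.07

Secant formula: x_{n+1} = x_n - f(x_n)(x_n - x_{n-1})/(f(x_n) - f(x_{n-1}))

Iteration 1:
  f(0.070000) = -0.709857
  f(3.070000) = 59.064243
  x_2 = 3.070000 - 59.064243×(3.070000 - 0.070000)/(59.064243 - (-0.709857))
       = 0.105627
Iteration 2:
  f(3.070000) = 59.064243
  f(0.105627) = -0.553999
  x_3 = 0.105627 - (-0.553999)×(0.105627 - 3.070000)/(-0.553999 - 59.064243)
       = 0.133173
Iteration 3:
  f(0.105627) = -0.553999
  f(0.133173) = -0.429475
  x_4 = 0.133173 - (-0.429475)×(0.133173 - 0.105627)/(-0.429475 - (-0.553999))
       = 0.228178
Iteration 4:
  f(0.133173) = -0.429475
  f(0.228178) = 0.028723
  x_5 = 0.228178 - 0.028723×(0.228178 - 0.133173)/(0.028723 - (-0.429475))
       = 0.222223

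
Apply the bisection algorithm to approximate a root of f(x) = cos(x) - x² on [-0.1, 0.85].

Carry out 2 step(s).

f(x) = cos(x) - x²
Initial interval: [-0.1, 0.85]

Iteration 1:
  c_1 = (-0.100000 + 0.850000)/2 = 0.375000
  f(c_1) = f(0.375000) = 0.789883
  f(a) × f(c) ≥ 0, new interval: [0.375000, 0.850000]
Iteration 2:
  c_2 = (0.375000 + 0.850000)/2 = 0.612500
  f(c_2) = f(0.612500) = 0.443057
  f(a) × f(c) ≥ 0, new interval: [0.612500, 0.850000]

After 2 iteration(s), the approximation is c_2 = 0.612500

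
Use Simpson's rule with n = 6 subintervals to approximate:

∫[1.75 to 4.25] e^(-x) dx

f(x) = e^(-x)
a = 1.75, b = 4.25, n = 6
h = (b - a)/n = 0.416667

Simpson's rule: (h/3)[f(x₀) + 4f(x₁) + 2f(x₂) + ... + f(xₙ)]

x_0 = 1.7500, f(x_0) = 0.173774, coefficient = 1
x_1 = 2.1667, f(x_1) = 0.114559, coefficient = 4
x_2 = 2.5833, f(x_2) = 0.075522, coefficient = 2
x_3 = 3.0000, f(x_3) = 0.049787, coefficient = 4
x_4 = 3.4167, f(x_4) = 0.032822, coefficient = 2
x_5 = 3.8333, f(x_5) = 0.021637, coefficient = 4
x_6 = 4.2500, f(x_6) = 0.014264, coefficient = 1

I ≈ (0.416667/3) × 1.148658 = 0.159536
Exact value: 0.159510
Error: 0.000026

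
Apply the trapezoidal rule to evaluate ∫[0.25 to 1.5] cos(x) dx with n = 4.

f(x) = cos(x)
a = 0.25, b = 1.5, n = 4
h = (b - a)/n = 0.312500

Trapezoidal rule: (h/2)[f(x₀) + 2f(x₁) + 2f(x₂) + ... + f(xₙ)]

x_0 = 0.2500, f(x_0) = 0.968912, coefficient = 1
x_1 = 0.5625, f(x_1) = 0.845924, coefficient = 2
x_2 = 0.8750, f(x_2) = 0.640997, coefficient = 2
x_3 = 1.1875, f(x_3) = 0.373980, coefficient = 2
x_4 = 1.5000, f(x_4) = 0.070737, coefficient = 1

I ≈ (0.312500/2) × 4.761452 = 0.743977
Exact value: 0.750091
Error: 0.006114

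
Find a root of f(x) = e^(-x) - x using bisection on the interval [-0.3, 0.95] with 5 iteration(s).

f(x) = e^(-x) - x
Initial interval: [-0.3, 0.95]

Iteration 1:
  c_1 = (-0.300000 + 0.950000)/2 = 0.325000
  f(c_1) = f(0.325000) = 0.397527
  f(a) × f(c) ≥ 0, new interval: [0.325000, 0.950000]
Iteration 2:
  c_2 = (0.325000 + 0.950000)/2 = 0.637500
  f(c_2) = f(0.637500) = -0.108888
  f(a) × f(c) < 0, new interval: [0.325000, 0.637500]
Iteration 3:
  c_3 = (0.325000 + 0.637500)/2 = 0.481250
  f(c_3) = f(0.481250) = 0.136760
  f(a) × f(c) ≥ 0, new interval: [0.481250, 0.637500]
Iteration 4:
  c_4 = (0.481250 + 0.637500)/2 = 0.559375
  f(c_4) = f(0.559375) = 0.012191
  f(a) × f(c) ≥ 0, new interval: [0.559375, 0.637500]
Iteration 5:
  c_5 = (0.559375 + 0.637500)/2 = 0.598437
  f(c_5) = f(0.598437) = -0.048768
  f(a) × f(c) < 0, new interval: [0.559375, 0.598437]

After 5 iteration(s), the approximation is c_5 = 0.598437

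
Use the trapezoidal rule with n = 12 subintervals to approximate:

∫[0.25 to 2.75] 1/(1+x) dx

f(x) = 1/(1+x)
a = 0.25, b = 2.75, n = 12
h = (b - a)/n = 0.208333

Trapezoidal rule: (h/2)[f(x₀) + 2f(x₁) + 2f(x₂) + ... + f(xₙ)]

x_0 = 0.2500, f(x_0) = 0.800000, coefficient = 1
x_1 = 0.4583, f(x_1) = 0.685714, coefficient = 2
x_2 = 0.6667, f(x_2) = 0.600000, coefficient = 2
x_3 = 0.8750, f(x_3) = 0.533333, coefficient = 2
x_4 = 1.0833, f(x_4) = 0.480000, coefficient = 2
x_5 = 1.2917, f(x_5) = 0.436364, coefficient = 2
x_6 = 1.5000, f(x_6) = 0.400000, coefficient = 2
x_7 = 1.7083, f(x_7) = 0.369231, coefficient = 2
x_8 = 1.9167, f(x_8) = 0.342857, coefficient = 2
x_9 = 2.1250, f(x_9) = 0.320000, coefficient = 2
x_10 = 2.3333, f(x_10) = 0.300000, coefficient = 2
x_11 = 2.5417, f(x_11) = 0.282353, coefficient = 2
x_12 = 2.7500, f(x_12) = 0.266667, coefficient = 1

I ≈ (0.208333/2) × 10.566371 = 1.100664
Exact value: 1.098612
Error: 0.002051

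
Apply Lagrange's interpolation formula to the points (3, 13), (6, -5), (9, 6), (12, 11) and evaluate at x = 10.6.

Lagrange interpolation formula:
P(x) = Σ yᵢ × Lᵢ(x)
where Lᵢ(x) = Π_{j≠i} (x - xⱼ)/(xᵢ - xⱼ)

L_0(10.6) = (10.6 - 6)/(3 - 6) × (10.6 - 9)/(3 - 9) × (10.6 - 12)/(3 - 12) = 0.063605
L_1(10.6) = (10.6 - 3)/(6 - 3) × (10.6 - 9)/(6 - 9) × (10.6 - 12)/(6 - 12) = -0.315259
L_2(10.6) = (10.6 - 3)/(9 - 3) × (10.6 - 6)/(9 - 6) × (10.6 - 12)/(9 - 12) = 0.906370
L_3(10.6) = (10.6 - 3)/(12 - 3) × (10.6 - 6)/(12 - 6) × (10.6 - 9)/(12 - 9) = 0.345284

P(10.6) = 13×L_0(10.6) + (-5)×L_1(10.6) + 6×L_2(10.6) + 11×L_3(10.6)
P(10.6) = 11.639506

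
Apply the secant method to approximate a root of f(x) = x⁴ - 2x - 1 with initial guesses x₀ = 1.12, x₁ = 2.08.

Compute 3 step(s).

f(x) = x⁴ - 2x - 1
x₀ = 1.12, x₁ = 2.08

Secant formula: x_{n+1} = x_n - f(x_n)(x_n - x_{n-1})/(f(x_n) - f(x_{n-1}))

Iteration 1:
  f(1.120000) = -1.666481
  f(2.080000) = 13.557737
  x_2 = 2.080000 - 13.557737×(2.080000 - 1.120000)/(13.557737 - (-1.666481))
       = 1.225084
Iteration 2:
  f(2.080000) = 13.557737
  f(1.225084) = -1.197675
  x_3 = 1.225084 - (-1.197675)×(1.225084 - 2.080000)/(-1.197675 - 13.557737)
       = 1.294476
Iteration 3:
  f(1.225084) = -1.197675
  f(1.294476) = -0.781087
  x_4 = 1.294476 - (-0.781087)×(1.294476 - 1.225084)/(-0.781087 - (-1.197675))
       = 1.424584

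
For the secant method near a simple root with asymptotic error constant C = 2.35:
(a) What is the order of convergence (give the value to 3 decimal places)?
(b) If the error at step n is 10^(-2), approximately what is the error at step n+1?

(a) Secant method has superlinear convergence with order φ = (1+√5)/2 ≈ 1.618.
    This means |e_{n+1}| ≈ C|e_n|^1.618.

(b) With |e_n| = 10^(-2) and C = 2.35:
    |e_{n+1}| ≈ 2.35 × (10^(-2))^1.618 = 2.35 × 10^(-3.24)

(a) ≈ 1.618 (golden ratio); (b) |e_{n+1}| ≈ 1.365e-03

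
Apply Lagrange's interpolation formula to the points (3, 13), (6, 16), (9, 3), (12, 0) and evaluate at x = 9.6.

Lagrange interpolation formula:
P(x) = Σ yᵢ × Lᵢ(x)
where Lᵢ(x) = Π_{j≠i} (x - xⱼ)/(xᵢ - xⱼ)

L_0(9.6) = (9.6 - 6)/(3 - 6) × (9.6 - 9)/(3 - 9) × (9.6 - 12)/(3 - 12) = 0.032000
L_1(9.6) = (9.6 - 3)/(6 - 3) × (9.6 - 9)/(6 - 9) × (9.6 - 12)/(6 - 12) = -0.176000
L_2(9.6) = (9.6 - 3)/(9 - 3) × (9.6 - 6)/(9 - 6) × (9.6 - 12)/(9 - 12) = 1.056000
L_3(9.6) = (9.6 - 3)/(12 - 3) × (9.6 - 6)/(12 - 6) × (9.6 - 9)/(12 - 9) = 0.088000

P(9.6) = 13×L_0(9.6) + 16×L_1(9.6) + 3×L_2(9.6) + 0×L_3(9.6)
P(9.6) = 0.768000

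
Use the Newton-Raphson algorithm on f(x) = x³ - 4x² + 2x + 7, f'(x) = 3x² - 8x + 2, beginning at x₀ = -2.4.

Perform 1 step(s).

f(x) = x³ - 4x² + 2x + 7
f'(x) = 3x² - 8x + 2
x₀ = -2.4

Newton-Raphson formula: x_{n+1} = x_n - f(x_n)/f'(x_n)

Iteration 1:
  f(-2.400000) = -34.664000
  f'(-2.400000) = 38.480000
  x_1 = -2.400000 - (-34.664000)/38.480000 = -1.499168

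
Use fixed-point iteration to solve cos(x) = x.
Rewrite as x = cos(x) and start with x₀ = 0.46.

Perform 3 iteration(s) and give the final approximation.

Equation: cos(x) = x
Fixed-point form: x = cos(x)
x₀ = 0.46

x_1 = g(0.460000) = 0.896052
x_2 = g(0.896052) = 0.624697
x_3 = g(0.624697) = 0.811140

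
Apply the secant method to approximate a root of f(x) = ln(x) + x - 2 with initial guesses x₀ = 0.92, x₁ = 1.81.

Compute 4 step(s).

f(x) = ln(x) + x - 2
x₀ = 0.92, x₁ = 1.81

Secant formula: x_{n+1} = x_n - f(x_n)(x_n - x_{n-1})/(f(x_n) - f(x_{n-1}))

Iteration 1:
  f(0.920000) = -1.163382
  f(1.810000) = 0.403327
  x_2 = 1.810000 - 0.403327×(1.810000 - 0.920000)/(0.403327 - (-1.163382))
       = 1.580882
Iteration 2:
  f(1.810000) = 0.403327
  f(1.580882) = 0.038865
  x_3 = 1.580882 - 0.038865×(1.580882 - 1.810000)/(0.038865 - 0.403327)
       = 1.556450
Iteration 3:
  f(1.580882) = 0.038865
  f(1.556450) = -0.001143
  x_4 = 1.556450 - (-0.001143)×(1.556450 - 1.580882)/(-0.001143 - 0.038865)
       = 1.557148
Iteration 4:
  f(1.556450) = -0.001143
  f(1.557148) = 0.000003
  x_5 = 1.557148 - 0.000003×(1.557148 - 1.556450)/(0.000003 - (-0.001143))
       = 1.557146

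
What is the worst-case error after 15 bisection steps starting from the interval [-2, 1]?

Bisection error bound: |error| ≤ (b-a)/2^n
|error| ≤ (1 - (-2))/2^15 = 3/2^15
|error| ≤ 0.0000915527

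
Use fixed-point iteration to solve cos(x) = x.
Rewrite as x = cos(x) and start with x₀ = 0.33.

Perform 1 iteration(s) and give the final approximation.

Equation: cos(x) = x
Fixed-point form: x = cos(x)
x₀ = 0.33

x_1 = g(0.330000) = 0.946042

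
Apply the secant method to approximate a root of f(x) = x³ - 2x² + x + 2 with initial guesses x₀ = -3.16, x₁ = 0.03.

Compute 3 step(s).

f(x) = x³ - 2x² + x + 2
x₀ = -3.16, x₁ = 0.03

Secant formula: x_{n+1} = x_n - f(x_n)(x_n - x_{n-1})/(f(x_n) - f(x_{n-1}))

Iteration 1:
  f(-3.160000) = -52.685696
  f(0.030000) = 2.028227
  x_2 = 0.030000 - 2.028227×(0.030000 - (-3.160000))/(2.028227 - (-52.685696))
       = -0.088252
Iteration 2:
  f(0.030000) = 2.028227
  f(-0.088252) = 1.895483
  x_3 = -0.088252 - 1.895483×(-0.088252 - 0.030000)/(1.895483 - 2.028227)
       = -1.776811
Iteration 3:
  f(-0.088252) = 1.895483
  f(-1.776811) = -11.700415
  x_4 = -1.776811 - (-11.700415)×(-1.776811 - (-0.088252))/(-11.700415 - 1.895483)
       = -0.323664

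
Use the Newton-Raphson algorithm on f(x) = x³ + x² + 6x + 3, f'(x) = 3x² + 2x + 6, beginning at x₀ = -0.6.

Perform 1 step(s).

f(x) = x³ + x² + 6x + 3
f'(x) = 3x² + 2x + 6
x₀ = -0.6

Newton-Raphson formula: x_{n+1} = x_n - f(x_n)/f'(x_n)

Iteration 1:
  f(-0.600000) = -0.456000
  f'(-0.600000) = 5.880000
  x_1 = -0.600000 - (-0.456000)/5.880000 = -0.522449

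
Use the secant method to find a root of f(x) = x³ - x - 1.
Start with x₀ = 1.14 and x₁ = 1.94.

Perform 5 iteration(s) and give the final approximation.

f(x) = x³ - x - 1
x₀ = 1.14, x₁ = 1.94

Secant formula: x_{n+1} = x_n - f(x_n)(x_n - x_{n-1})/(f(x_n) - f(x_{n-1}))

Iteration 1:
  f(1.140000) = -0.658456
  f(1.940000) = 4.361384
  x_2 = 1.940000 - 4.361384×(1.940000 - 1.140000)/(4.361384 - (-0.658456))
       = 1.244937
Iteration 2:
  f(1.940000) = 4.361384
  f(1.244937) = -0.315450
  x_3 = 1.244937 - (-0.315450)×(1.244937 - 1.940000)/(-0.315450 - 4.361384)
       = 1.291818
Iteration 3:
  f(1.244937) = -0.315450
  f(1.291818) = -0.136039
  x_4 = 1.291818 - (-0.136039)×(1.291818 - 1.244937)/(-0.136039 - (-0.315450))
       = 1.327366
Iteration 4:
  f(1.291818) = -0.136039
  f(1.327366) = 0.011323
  x_5 = 1.327366 - 0.011323×(1.327366 - 1.291818)/(0.011323 - (-0.136039))
       = 1.324635
Iteration 5:
  f(1.327366) = 0.011323
  f(1.324635) = -0.000354
  x_6 = 1.324635 - (-0.000354)×(1.324635 - 1.327366)/(-0.000354 - 0.011323)
       = 1.324718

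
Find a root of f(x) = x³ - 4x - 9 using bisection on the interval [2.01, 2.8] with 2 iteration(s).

f(x) = x³ - 4x - 9
Initial interval: [2.01, 2.8]

Iteration 1:
  c_1 = (2.010000 + 2.800000)/2 = 2.405000
  f(c_1) = f(2.405000) = -4.709420
  f(a) × f(c) ≥ 0, new interval: [2.405000, 2.800000]
Iteration 2:
  c_2 = (2.405000 + 2.800000)/2 = 2.602500
  f(c_2) = f(2.602500) = -1.783251
  f(a) × f(c) ≥ 0, new interval: [2.602500, 2.800000]

After 2 iteration(s), the approximation is c_2 = 2.602500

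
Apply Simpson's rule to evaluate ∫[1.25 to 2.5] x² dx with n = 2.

f(x) = x²
a = 1.25, b = 2.5, n = 2
h = (b - a)/n = 0.625000

Simpson's rule: (h/3)[f(x₀) + 4f(x₁) + 2f(x₂) + ... + f(xₙ)]

x_0 = 1.2500, f(x_0) = 1.562500, coefficient = 1
x_1 = 1.8750, f(x_1) = 3.515625, coefficient = 4
x_2 = 2.5000, f(x_2) = 6.250000, coefficient = 1

I ≈ (0.625000/3) × 21.875000 = 4.557292
Exact value: 4.557292
Error: 0.000000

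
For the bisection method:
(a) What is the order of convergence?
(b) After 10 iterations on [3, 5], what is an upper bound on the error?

(a) Bisection has linear (order 1) convergence; the error is halved each step.

(b) Error bound = (b-a)/2^n = (5 - 3)/2^{10}
    = 2/2^{10}

(a) 1 (linear); (b) error ≤ 1.95e-03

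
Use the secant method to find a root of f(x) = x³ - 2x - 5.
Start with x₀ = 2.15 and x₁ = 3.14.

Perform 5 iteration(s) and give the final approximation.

f(x) = x³ - 2x - 5
x₀ = 2.15, x₁ = 3.14

Secant formula: x_{n+1} = x_n - f(x_n)(x_n - x_{n-1})/(f(x_n) - f(x_{n-1}))

Iteration 1:
  f(2.150000) = 0.638375
  f(3.140000) = 19.679144
  x_2 = 3.140000 - 19.679144×(3.140000 - 2.150000)/(19.679144 - 0.638375)
       = 2.116809
Iteration 2:
  f(3.140000) = 19.679144
  f(2.116809) = 0.251544
  x_3 = 2.116809 - 0.251544×(2.116809 - 3.140000)/(0.251544 - 19.679144)
       = 2.103560
Iteration 3:
  f(2.116809) = 0.251544
  f(2.103560) = 0.101064
  x_4 = 2.103560 - 0.101064×(2.103560 - 2.116809)/(0.101064 - 0.251544)
       = 2.094663
Iteration 4:
  f(2.103560) = 0.101064
  f(2.094663) = 0.001244
  x_5 = 2.094663 - 0.001244×(2.094663 - 2.103560)/(0.001244 - 0.101064)
       = 2.094552
Iteration 5:
  f(2.094663) = 0.001244
  f(2.094552) = 0.000006
  x_6 = 2.094552 - 0.000006×(2.094552 - 2.094663)/(0.000006 - 0.001244)
       = 2.094551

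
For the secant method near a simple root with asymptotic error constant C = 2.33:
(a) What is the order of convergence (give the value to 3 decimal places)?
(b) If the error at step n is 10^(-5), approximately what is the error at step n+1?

(a) Secant method has superlinear convergence with order φ = (1+√5)/2 ≈ 1.618.
    This means |e_{n+1}| ≈ C|e_n|^1.618.

(b) With |e_n| = 10^(-5) and C = 2.33:
    |e_{n+1}| ≈ 2.33 × (10^(-5))^1.618 = 2.33 × 10^(-8.09)

(a) ≈ 1.618 (golden ratio); (b) |e_{n+1}| ≈ 1.893e-08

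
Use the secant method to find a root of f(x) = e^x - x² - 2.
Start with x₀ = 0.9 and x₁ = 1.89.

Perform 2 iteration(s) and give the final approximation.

f(x) = e^x - x² - 2
x₀ = 0.9, x₁ = 1.89

Secant formula: x_{n+1} = x_n - f(x_n)(x_n - x_{n-1})/(f(x_n) - f(x_{n-1}))

Iteration 1:
  f(0.900000) = -0.350397
  f(1.890000) = 1.047269
  x_2 = 1.890000 - 1.047269×(1.890000 - 0.900000)/(1.047269 - (-0.350397))
       = 1.148195
Iteration 2:
  f(1.890000) = 1.047269
  f(1.148195) = -0.165855
  x_3 = 1.148195 - (-0.165855)×(1.148195 - 1.890000)/(-0.165855 - 1.047269)
       = 1.249612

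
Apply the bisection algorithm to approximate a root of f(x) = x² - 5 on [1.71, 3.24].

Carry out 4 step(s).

f(x) = x² - 5
Initial interval: [1.71, 3.24]

Iteration 1:
  c_1 = (1.710000 + 3.240000)/2 = 2.475000
  f(c_1) = f(2.475000) = 1.125625
  f(a) × f(c) < 0, new interval: [1.710000, 2.475000]
Iteration 2:
  c_2 = (1.710000 + 2.475000)/2 = 2.092500
  f(c_2) = f(2.092500) = -0.621444
  f(a) × f(c) ≥ 0, new interval: [2.092500, 2.475000]
Iteration 3:
  c_3 = (2.092500 + 2.475000)/2 = 2.283750
  f(c_3) = f(2.283750) = 0.215514
  f(a) × f(c) < 0, new interval: [2.092500, 2.283750]
Iteration 4:
  c_4 = (2.092500 + 2.283750)/2 = 2.188125
  f(c_4) = f(2.188125) = -0.212109
  f(a) × f(c) ≥ 0, new interval: [2.188125, 2.283750]

After 4 iteration(s), the approximation is c_4 = 2.188125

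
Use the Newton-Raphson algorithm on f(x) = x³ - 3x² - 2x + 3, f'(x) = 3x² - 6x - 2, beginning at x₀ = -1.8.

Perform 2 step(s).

f(x) = x³ - 3x² - 2x + 3
f'(x) = 3x² - 6x - 2
x₀ = -1.8

Newton-Raphson formula: x_{n+1} = x_n - f(x_n)/f'(x_n)

Iteration 1:
  f(-1.800000) = -8.952000
  f'(-1.800000) = 18.520000
  x_1 = -1.800000 - (-8.952000)/18.520000 = -1.316631
Iteration 2:
  f(-1.316631) = -1.849688
  f'(-1.316631) = 11.100333
  x_2 = -1.316631 - (-1.849688)/11.100333 = -1.149997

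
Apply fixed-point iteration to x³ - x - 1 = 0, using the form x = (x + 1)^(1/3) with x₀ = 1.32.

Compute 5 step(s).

Equation: x³ - x - 1 = 0
Fixed-point form: x = (x + 1)^(1/3)
x₀ = 1.32

x_1 = g(1.320000) = 1.323821
x_2 = g(1.323821) = 1.324548
x_3 = g(1.324548) = 1.324686
x_4 = g(1.324686) = 1.324712
x_5 = g(1.324712) = 1.324717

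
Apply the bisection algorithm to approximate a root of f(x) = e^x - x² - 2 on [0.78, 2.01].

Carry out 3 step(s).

f(x) = e^x - x² - 2
Initial interval: [0.78, 2.01]

Iteration 1:
  c_1 = (0.780000 + 2.010000)/2 = 1.395000
  f(c_1) = f(1.395000) = 0.088950
  f(a) × f(c) < 0, new interval: [0.780000, 1.395000]
Iteration 2:
  c_2 = (0.780000 + 1.395000)/2 = 1.087500
  f(c_2) = f(1.087500) = -0.215809
  f(a) × f(c) ≥ 0, new interval: [1.087500, 1.395000]
Iteration 3:
  c_3 = (1.087500 + 1.395000)/2 = 1.241250
  f(c_3) = f(1.241250) = -0.080766
  f(a) × f(c) ≥ 0, new interval: [1.241250, 1.395000]

After 3 iteration(s), the approximation is c_3 = 1.241250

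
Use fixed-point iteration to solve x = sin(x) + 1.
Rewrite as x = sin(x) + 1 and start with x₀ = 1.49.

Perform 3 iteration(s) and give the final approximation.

Equation: x = sin(x) + 1
Fixed-point form: x = sin(x) + 1
x₀ = 1.49

x_1 = g(1.490000) = 1.996738
x_2 = g(1.996738) = 1.910650
x_3 = g(1.910650) = 1.942803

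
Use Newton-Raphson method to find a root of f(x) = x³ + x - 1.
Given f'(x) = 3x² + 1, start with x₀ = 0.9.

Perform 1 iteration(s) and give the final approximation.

f(x) = x³ + x - 1
f'(x) = 3x² + 1
x₀ = 0.9

Newton-Raphson formula: x_{n+1} = x_n - f(x_n)/f'(x_n)

Iteration 1:
  f(0.900000) = 0.629000
  f'(0.900000) = 3.430000
  x_1 = 0.900000 - 0.629000/3.430000 = 0.716618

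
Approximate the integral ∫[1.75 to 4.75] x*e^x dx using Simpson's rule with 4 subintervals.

f(x) = x*e^x
a = 1.75, b = 4.75, n = 4
h = (b - a)/n = 0.750000

Simpson's rule: (h/3)[f(x₀) + 4f(x₁) + 2f(x₂) + ... + f(xₙ)]

x_0 = 1.7500, f(x_0) = 10.070555, coefficient = 1
x_1 = 2.5000, f(x_1) = 30.456235, coefficient = 4
x_2 = 3.2500, f(x_2) = 83.818605, coefficient = 2
x_3 = 4.0000, f(x_3) = 218.392600, coefficient = 4
x_4 = 4.7500, f(x_4) = 549.025352, coefficient = 1

I ≈ (0.750000/3) × 1722.128456 = 430.532114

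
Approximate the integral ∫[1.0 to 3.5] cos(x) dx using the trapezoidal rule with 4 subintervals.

f(x) = cos(x)
a = 1.0, b = 3.5, n = 4
h = (b - a)/n = 0.625000

Trapezoidal rule: (h/2)[f(x₀) + 2f(x₁) + 2f(x₂) + ... + f(xₙ)]

x_0 = 1.0000, f(x_0) = 0.540302, coefficient = 1
x_1 = 1.6250, f(x_1) = -0.054177, coefficient = 2
x_2 = 2.2500, f(x_2) = -0.628174, coefficient = 2
x_3 = 2.8750, f(x_3) = -0.964674, coefficient = 2
x_4 = 3.5000, f(x_4) = -0.936457, coefficient = 1

I ≈ (0.625000/2) × -3.690204 = -1.153189
Exact value: -1.192254
Error: 0.039065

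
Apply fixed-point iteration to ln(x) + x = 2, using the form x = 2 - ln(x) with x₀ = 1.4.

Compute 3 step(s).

Equation: ln(x) + x = 2
Fixed-point form: x = 2 - ln(x)
x₀ = 1.4

x_1 = g(1.400000) = 1.663528
x_2 = g(1.663528) = 1.491059
x_3 = g(1.491059) = 1.600513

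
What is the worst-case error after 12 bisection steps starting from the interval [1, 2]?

Bisection error bound: |error| ≤ (b-a)/2^n
|error| ≤ (2 - 1)/2^12 = 1/2^12
|error| ≤ 0.0002441406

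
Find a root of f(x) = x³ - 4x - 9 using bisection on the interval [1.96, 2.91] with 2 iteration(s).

f(x) = x³ - 4x - 9
Initial interval: [1.96, 2.91]

Iteration 1:
  c_1 = (1.960000 + 2.910000)/2 = 2.435000
  f(c_1) = f(2.435000) = -4.302337
  f(a) × f(c) ≥ 0, new interval: [2.435000, 2.910000]
Iteration 2:
  c_2 = (2.435000 + 2.910000)/2 = 2.672500
  f(c_2) = f(2.672500) = -0.602320
  f(a) × f(c) ≥ 0, new interval: [2.672500, 2.910000]

After 2 iteration(s), the approximation is c_2 = 2.672500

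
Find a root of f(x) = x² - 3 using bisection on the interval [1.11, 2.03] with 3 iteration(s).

f(x) = x² - 3
Initial interval: [1.11, 2.03]

Iteration 1:
  c_1 = (1.110000 + 2.030000)/2 = 1.570000
  f(c_1) = f(1.570000) = -0.535100
  f(a) × f(c) ≥ 0, new interval: [1.570000, 2.030000]
Iteration 2:
  c_2 = (1.570000 + 2.030000)/2 = 1.800000
  f(c_2) = f(1.800000) = 0.240000
  f(a) × f(c) < 0, new interval: [1.570000, 1.800000]
Iteration 3:
  c_3 = (1.570000 + 1.800000)/2 = 1.685000
  f(c_3) = f(1.685000) = -0.160775
  f(a) × f(c) ≥ 0, new interval: [1.685000, 1.800000]

After 3 iteration(s), the approximation is c_3 = 1.685000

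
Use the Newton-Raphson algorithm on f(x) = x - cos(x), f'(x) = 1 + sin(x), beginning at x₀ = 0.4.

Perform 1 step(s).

f(x) = x - cos(x)
f'(x) = 1 + sin(x)
x₀ = 0.4

Newton-Raphson formula: x_{n+1} = x_n - f(x_n)/f'(x_n)

Iteration 1:
  f(0.400000) = -0.521061
  f'(0.400000) = 1.389418
  x_1 = 0.400000 - (-0.521061)/1.389418 = 0.775021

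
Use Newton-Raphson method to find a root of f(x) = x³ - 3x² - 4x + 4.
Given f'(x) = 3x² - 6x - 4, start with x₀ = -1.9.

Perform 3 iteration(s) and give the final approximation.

f(x) = x³ - 3x² - 4x + 4
f'(x) = 3x² - 6x - 4
x₀ = -1.9

Newton-Raphson formula: x_{n+1} = x_n - f(x_n)/f'(x_n)

Iteration 1:
  f(-1.900000) = -6.089000
  f'(-1.900000) = 18.230000
  x_1 = -1.900000 - (-6.089000)/18.230000 = -1.565990
Iteration 2:
  f(-1.565990) = -0.933332
  f'(-1.565990) = 12.752916
  x_2 = -1.565990 - (-0.933332)/12.752916 = -1.492804
Iteration 3:
  f(-1.492804) = -0.040840
  f'(-1.492804) = 11.642221
  x_3 = -1.492804 - (-0.040840)/11.642221 = -1.489297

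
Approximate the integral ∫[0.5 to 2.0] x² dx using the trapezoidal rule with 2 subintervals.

f(x) = x²
a = 0.5, b = 2.0, n = 2
h = (b - a)/n = 0.750000

Trapezoidal rule: (h/2)[f(x₀) + 2f(x₁) + 2f(x₂) + ... + f(xₙ)]

x_0 = 0.5000, f(x_0) = 0.250000, coefficient = 1
x_1 = 1.2500, f(x_1) = 1.562500, coefficient = 2
x_2 = 2.0000, f(x_2) = 4.000000, coefficient = 1

I ≈ (0.750000/2) × 7.375000 = 2.765625
Exact value: 2.625000
Error: 0.140625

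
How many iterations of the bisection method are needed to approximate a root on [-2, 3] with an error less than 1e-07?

We need (b-a)/2^n ≤ 1e-07
(3 - (-2))/2^n ≤ 1e-07
5/2^n ≤ 1e-07
2^n ≥ 50000000
n ≥ log₂(50000000) = 25.58
n ≥ 26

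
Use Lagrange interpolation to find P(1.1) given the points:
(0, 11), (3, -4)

Lagrange interpolation formula:
P(x) = Σ yᵢ × Lᵢ(x)
where Lᵢ(x) = Π_{j≠i} (x - xⱼ)/(xᵢ - xⱼ)

L_0(1.1) = (1.1 - 3)/(0 - 3) = 0.633333
L_1(1.1) = (1.1 - 0)/(3 - 0) = 0.366667

P(1.1) = 11×L_0(1.1) + (-4)×L_1(1.1)
P(1.1) = 5.500000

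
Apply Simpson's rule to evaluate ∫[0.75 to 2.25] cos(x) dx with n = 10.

f(x) = cos(x)
a = 0.75, b = 2.25, n = 10
h = (b - a)/n = 0.150000

Simpson's rule: (h/3)[f(x₀) + 4f(x₁) + 2f(x₂) + ... + f(xₙ)]

x_0 = 0.7500, f(x_0) = 0.731689, coefficient = 1
x_1 = 0.9000, f(x_1) = 0.621610, coefficient = 4
x_2 = 1.0500, f(x_2) = 0.497571, coefficient = 2
x_3 = 1.2000, f(x_3) = 0.362358, coefficient = 4
x_4 = 1.3500, f(x_4) = 0.219007, coefficient = 2
x_5 = 1.5000, f(x_5) = 0.070737, coefficient = 4
x_6 = 1.6500, f(x_6) = -0.079121, coefficient = 2
x_7 = 1.8000, f(x_7) = -0.227202, coefficient = 4
x_8 = 1.9500, f(x_8) = -0.370181, coefficient = 2
x_9 = 2.1000, f(x_9) = -0.504846, coefficient = 4
x_10 = 2.2500, f(x_10) = -0.628174, coefficient = 1

I ≈ (0.150000/3) × 1.928694 = 0.096435
Exact value: 0.096434
Error: 0.000000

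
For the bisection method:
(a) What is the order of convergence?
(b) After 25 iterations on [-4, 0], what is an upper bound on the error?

(a) Bisection has linear (order 1) convergence; the error is halved each step.

(b) Error bound = (b-a)/2^n = (0 - (-4))/2^{25}
    = 4/2^{25}

(a) 1 (linear); (b) error ≤ 1.19e-07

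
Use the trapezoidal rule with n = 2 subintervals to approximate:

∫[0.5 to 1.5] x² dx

f(x) = x²
a = 0.5, b = 1.5, n = 2
h = (b - a)/n = 0.500000

Trapezoidal rule: (h/2)[f(x₀) + 2f(x₁) + 2f(x₂) + ... + f(xₙ)]

x_0 = 0.5000, f(x_0) = 0.250000, coefficient = 1
x_1 = 1.0000, f(x_1) = 1.000000, coefficient = 2
x_2 = 1.5000, f(x_2) = 2.250000, coefficient = 1

I ≈ (0.500000/2) × 4.500000 = 1.125000
Exact value: 1.083333
Error: 0.041667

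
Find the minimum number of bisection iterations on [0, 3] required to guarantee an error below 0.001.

We need (b-a)/2^n ≤ 0.001
(3 - 0)/2^n ≤ 0.001
3/2^n ≤ 0.001
2^n ≥ 3000
n ≥ log₂(3000) = 11.55
n ≥ 12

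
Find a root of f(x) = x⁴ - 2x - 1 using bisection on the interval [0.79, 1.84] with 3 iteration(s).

f(x) = x⁴ - 2x - 1
Initial interval: [0.79, 1.84]

Iteration 1:
  c_1 = (0.790000 + 1.840000)/2 = 1.315000
  f(c_1) = f(1.315000) = -0.639781
  f(a) × f(c) ≥ 0, new interval: [1.315000, 1.840000]
Iteration 2:
  c_2 = (1.315000 + 1.840000)/2 = 1.577500
  f(c_2) = f(1.577500) = 2.037663
  f(a) × f(c) < 0, new interval: [1.315000, 1.577500]
Iteration 3:
  c_3 = (1.315000 + 1.577500)/2 = 1.446250
  f(c_3) = f(1.446250) = 0.482454
  f(a) × f(c) < 0, new interval: [1.315000, 1.446250]

After 3 iteration(s), the approximation is c_3 = 1.446250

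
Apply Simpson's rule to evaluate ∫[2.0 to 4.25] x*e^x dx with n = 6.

f(x) = x*e^x
a = 2.0, b = 4.25, n = 6
h = (b - a)/n = 0.375000

Simpson's rule: (h/3)[f(x₀) + 4f(x₁) + 2f(x₂) + ... + f(xₙ)]

x_0 = 2.0000, f(x_0) = 14.778112, coefficient = 1
x_1 = 2.3750, f(x_1) = 25.533656, coefficient = 4
x_2 = 2.7500, f(x_2) = 43.017238, coefficient = 2
x_3 = 3.1250, f(x_3) = 71.124672, coefficient = 4
x_4 = 3.5000, f(x_4) = 115.904082, coefficient = 2
x_5 = 3.8750, f(x_5) = 186.707956, coefficient = 4
x_6 = 4.2500, f(x_6) = 297.948002, coefficient = 1

I ≈ (0.375000/3) × 1764.033891 = 220.504236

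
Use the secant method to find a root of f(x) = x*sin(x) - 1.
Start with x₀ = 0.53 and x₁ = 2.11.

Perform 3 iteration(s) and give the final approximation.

f(x) = x*sin(x) - 1
x₀ = 0.53, x₁ = 2.11

Secant formula: x_{n+1} = x_n - f(x_n)(x_n - x_{n-1})/(f(x_n) - f(x_{n-1}))

Iteration 1:
  f(0.530000) = -0.732067
  f(2.110000) = 0.810629
  x_2 = 2.110000 - 0.810629×(2.110000 - 0.530000)/(0.810629 - (-0.732067))
       = 1.279770
Iteration 2:
  f(2.110000) = 0.810629
  f(1.279770) = 0.225955
  x_3 = 1.279770 - 0.225955×(1.279770 - 2.110000)/(0.225955 - 0.810629)
       = 0.958916
Iteration 3:
  f(1.279770) = 0.225955
  f(0.958916) = -0.215061
  x_4 = 0.958916 - (-0.215061)×(0.958916 - 1.279770)/(-0.215061 - 0.225955)
       = 1.115380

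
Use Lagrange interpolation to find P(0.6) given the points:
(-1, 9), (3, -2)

Lagrange interpolation formula:
P(x) = Σ yᵢ × Lᵢ(x)
where Lᵢ(x) = Π_{j≠i} (x - xⱼ)/(xᵢ - xⱼ)

L_0(0.6) = (0.6 - 3)/(-1 - 3) = 0.600000
L_1(0.6) = (0.6 - (-1))/(3 - (-1)) = 0.400000

P(0.6) = 9×L_0(0.6) + (-2)×L_1(0.6)
P(0.6) = 4.600000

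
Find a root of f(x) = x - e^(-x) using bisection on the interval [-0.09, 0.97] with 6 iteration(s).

f(x) = x - e^(-x)
Initial interval: [-0.09, 0.97]

Iteration 1:
  c_1 = (-0.090000 + 0.970000)/2 = 0.440000
  f(c_1) = f(0.440000) = -0.204036
  f(a) × f(c) ≥ 0, new interval: [0.440000, 0.970000]
Iteration 2:
  c_2 = (0.440000 + 0.970000)/2 = 0.705000
  f(c_2) = f(0.705000) = 0.210891
  f(a) × f(c) < 0, new interval: [0.440000, 0.705000]
Iteration 3:
  c_3 = (0.440000 + 0.705000)/2 = 0.572500
  f(c_3) = f(0.572500) = 0.008387
  f(a) × f(c) < 0, new interval: [0.440000, 0.572500]
Iteration 4:
  c_4 = (0.440000 + 0.572500)/2 = 0.506250
  f(c_4) = f(0.506250) = -0.096502
  f(a) × f(c) ≥ 0, new interval: [0.506250, 0.572500]
Iteration 5:
  c_5 = (0.506250 + 0.572500)/2 = 0.539375
  f(c_5) = f(0.539375) = -0.043738
  f(a) × f(c) ≥ 0, new interval: [0.539375, 0.572500]
Iteration 6:
  c_6 = (0.539375 + 0.572500)/2 = 0.555937
  f(c_6) = f(0.555937) = -0.017597
  f(a) × f(c) ≥ 0, new interval: [0.555937, 0.572500]

After 6 iteration(s), the approximation is c_6 = 0.555937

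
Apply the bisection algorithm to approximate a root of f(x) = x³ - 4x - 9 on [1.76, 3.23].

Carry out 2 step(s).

f(x) = x³ - 4x - 9
Initial interval: [1.76, 3.23]

Iteration 1:
  c_1 = (1.760000 + 3.230000)/2 = 2.495000
  f(c_1) = f(2.495000) = -3.448563
  f(a) × f(c) ≥ 0, new interval: [2.495000, 3.230000]
Iteration 2:
  c_2 = (2.495000 + 3.230000)/2 = 2.862500
  f(c_2) = f(2.862500) = 3.005057
  f(a) × f(c) < 0, new interval: [2.495000, 2.862500]

After 2 iteration(s), the approximation is c_2 = 2.862500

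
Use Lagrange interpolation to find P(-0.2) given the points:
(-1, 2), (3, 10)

Lagrange interpolation formula:
P(x) = Σ yᵢ × Lᵢ(x)
where Lᵢ(x) = Π_{j≠i} (x - xⱼ)/(xᵢ - xⱼ)

L_0(-0.2) = (-0.2 - 3)/(-1 - 3) = 0.800000
L_1(-0.2) = (-0.2 - (-1))/(3 - (-1)) = 0.200000

P(-0.2) = 2×L_0(-0.2) + 10×L_1(-0.2)
P(-0.2) = 3.600000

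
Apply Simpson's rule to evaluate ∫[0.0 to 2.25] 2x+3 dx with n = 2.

f(x) = 2x+3
a = 0.0, b = 2.25, n = 2
h = (b - a)/n = 1.125000

Simpson's rule: (h/3)[f(x₀) + 4f(x₁) + 2f(x₂) + ... + f(xₙ)]

x_0 = 0.0000, f(x_0) = 3.000000, coefficient = 1
x_1 = 1.1250, f(x_1) = 5.250000, coefficient = 4
x_2 = 2.2500, f(x_2) = 7.500000, coefficient = 1

I ≈ (1.125000/3) × 31.500000 = 11.812500
Exact value: 11.812500
Error: 0.000000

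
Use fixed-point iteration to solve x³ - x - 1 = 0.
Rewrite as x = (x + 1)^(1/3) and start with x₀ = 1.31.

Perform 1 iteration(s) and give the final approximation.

Equation: x³ - x - 1 = 0
Fixed-point form: x = (x + 1)^(1/3)
x₀ = 1.31

x_1 = g(1.310000) = 1.321916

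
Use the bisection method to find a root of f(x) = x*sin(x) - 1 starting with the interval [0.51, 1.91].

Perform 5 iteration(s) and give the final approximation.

f(x) = x*sin(x) - 1
Initial interval: [0.51, 1.91]

Iteration 1:
  c_1 = (0.510000 + 1.910000)/2 = 1.210000
  f(c_1) = f(1.210000) = 0.132095
  f(a) × f(c) < 0, new interval: [0.510000, 1.210000]
Iteration 2:
  c_2 = (0.510000 + 1.210000)/2 = 0.860000
  f(c_2) = f(0.860000) = -0.348255
  f(a) × f(c) ≥ 0, new interval: [0.860000, 1.210000]
Iteration 3:
  c_3 = (0.860000 + 1.210000)/2 = 1.035000
  f(c_3) = f(1.035000) = -0.110042
  f(a) × f(c) ≥ 0, new interval: [1.035000, 1.210000]
Iteration 4:
  c_4 = (1.035000 + 1.210000)/2 = 1.122500
  f(c_4) = f(1.122500) = 0.011582
  f(a) × f(c) < 0, new interval: [1.035000, 1.122500]
Iteration 5:
  c_5 = (1.035000 + 1.122500)/2 = 1.078750
  f(c_5) = f(1.078750) = -0.049224
  f(a) × f(c) ≥ 0, new interval: [1.078750, 1.122500]

After 5 iteration(s), the approximation is c_5 = 1.078750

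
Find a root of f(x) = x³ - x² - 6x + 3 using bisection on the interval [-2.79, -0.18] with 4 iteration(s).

f(x) = x³ - x² - 6x + 3
Initial interval: [-2.79, -0.18]

Iteration 1:
  c_1 = (-2.790000 + (-0.180000))/2 = -1.485000
  f(c_1) = f(-1.485000) = 6.430016
  f(a) × f(c) < 0, new interval: [-2.790000, -1.485000]
Iteration 2:
  c_2 = (-2.790000 + (-1.485000))/2 = -2.137500
  f(c_2) = f(-2.137500) = 1.490057
  f(a) × f(c) < 0, new interval: [-2.790000, -2.137500]
Iteration 3:
  c_3 = (-2.790000 + (-2.137500))/2 = -2.463750
  f(c_3) = f(-2.463750) = -3.242684
  f(a) × f(c) ≥ 0, new interval: [-2.463750, -2.137500]
Iteration 4:
  c_4 = (-2.463750 + (-2.137500))/2 = -2.300625
  f(c_4) = f(-2.300625) = -0.666047
  f(a) × f(c) ≥ 0, new interval: [-2.300625, -2.137500]

After 4 iteration(s), the approximation is c_4 = -2.300625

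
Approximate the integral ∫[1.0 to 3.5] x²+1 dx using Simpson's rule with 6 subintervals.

f(x) = x²+1
a = 1.0, b = 3.5, n = 6
h = (b - a)/n = 0.416667

Simpson's rule: (h/3)[f(x₀) + 4f(x₁) + 2f(x₂) + ... + f(xₙ)]

x_0 = 1.0000, f(x_0) = 2.000000, coefficient = 1
x_1 = 1.4167, f(x_1) = 3.006944, coefficient = 4
x_2 = 1.8333, f(x_2) = 4.361111, coefficient = 2
x_3 = 2.2500, f(x_3) = 6.062500, coefficient = 4
x_4 = 2.6667, f(x_4) = 8.111111, coefficient = 2
x_5 = 3.0833, f(x_5) = 10.506944, coefficient = 4
x_6 = 3.5000, f(x_6) = 13.250000, coefficient = 1

I ≈ (0.416667/3) × 118.500000 = 16.458333
Exact value: 16.458333
Error: 0.000000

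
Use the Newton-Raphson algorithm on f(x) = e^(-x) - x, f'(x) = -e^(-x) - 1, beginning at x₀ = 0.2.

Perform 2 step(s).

f(x) = e^(-x) - x
f'(x) = -e^(-x) - 1
x₀ = 0.2

Newton-Raphson formula: x_{n+1} = x_n - f(x_n)/f'(x_n)

Iteration 1:
  f(0.200000) = 0.618731
  f'(0.200000) = -1.818731
  x_1 = 0.200000 - 0.618731/(-1.818731) = 0.540199
Iteration 2:
  f(0.540199) = 0.042433
  f'(0.540199) = -1.582632
  x_2 = 0.540199 - 0.042433/(-1.582632) = 0.567011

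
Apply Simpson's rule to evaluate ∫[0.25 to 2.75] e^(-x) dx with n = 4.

f(x) = e^(-x)
a = 0.25, b = 2.75, n = 4
h = (b - a)/n = 0.625000

Simpson's rule: (h/3)[f(x₀) + 4f(x₁) + 2f(x₂) + ... + f(xₙ)]

x_0 = 0.2500, f(x_0) = 0.778801, coefficient = 1
x_1 = 0.8750, f(x_1) = 0.416862, coefficient = 4
x_2 = 1.5000, f(x_2) = 0.223130, coefficient = 2
x_3 = 2.1250, f(x_3) = 0.119433, coefficient = 4
x_4 = 2.7500, f(x_4) = 0.063928, coefficient = 1

I ≈ (0.625000/3) × 3.434169 = 0.715452
Exact value: 0.714873
Error: 0.000579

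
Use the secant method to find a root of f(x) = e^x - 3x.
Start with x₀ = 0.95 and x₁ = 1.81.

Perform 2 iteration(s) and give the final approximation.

f(x) = e^x - 3x
x₀ = 0.95, x₁ = 1.81

Secant formula: x_{n+1} = x_n - f(x_n)(x_n - x_{n-1})/(f(x_n) - f(x_{n-1}))

Iteration 1:
  f(0.950000) = -0.264290
  f(1.810000) = 0.680447
  x_2 = 1.810000 - 0.680447×(1.810000 - 0.950000)/(0.680447 - (-0.264290))
       = 1.190585
Iteration 2:
  f(1.810000) = 0.680447
  f(1.190585) = -0.282750
  x_3 = 1.190585 - (-0.282750)×(1.190585 - 1.810000)/(-0.282750 - 0.680447)
       = 1.372417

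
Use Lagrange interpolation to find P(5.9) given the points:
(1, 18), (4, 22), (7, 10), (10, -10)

Lagrange interpolation formula:
P(x) = Σ yᵢ × Lᵢ(x)
where Lᵢ(x) = Π_{j≠i} (x - xⱼ)/(xᵢ - xⱼ)

L_0(5.9) = (5.9 - 4)/(1 - 4) × (5.9 - 7)/(1 - 7) × (5.9 - 10)/(1 - 10) = -0.052895
L_1(5.9) = (5.9 - 1)/(4 - 1) × (5.9 - 7)/(4 - 7) × (5.9 - 10)/(4 - 10) = 0.409241
L_2(5.9) = (5.9 - 1)/(7 - 1) × (5.9 - 4)/(7 - 4) × (5.9 - 10)/(7 - 10) = 0.706870
L_3(5.9) = (5.9 - 1)/(10 - 1) × (5.9 - 4)/(10 - 4) × (5.9 - 7)/(10 - 7) = -0.063216

P(5.9) = 18×L_0(5.9) + 22×L_1(5.9) + 10×L_2(5.9) + (-10)×L_3(5.9)
P(5.9) = 15.752049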